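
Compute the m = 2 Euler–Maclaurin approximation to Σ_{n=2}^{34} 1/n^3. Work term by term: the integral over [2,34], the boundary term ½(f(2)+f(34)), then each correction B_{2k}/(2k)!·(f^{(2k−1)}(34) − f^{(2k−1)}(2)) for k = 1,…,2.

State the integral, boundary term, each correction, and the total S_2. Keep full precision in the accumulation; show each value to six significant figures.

The integral term ∫_2^34 1/x^3 dx = 0.124567.
½[f(2) + f(34)] = ½[0.125000 + 2.54427e-05] = 0.0625127.
So far: 0.187080.
k=1: B_{2}/(2)! × [f^{(1)}(34) − f^{(1)}(2)] = 1/12 × (-2.24494e-06 − (-0.187500)) = 0.0156248.
Running total after k=1: 0.202705.
k=2: B_{4}/(4)! × [f^{(3)}(34) − f^{(3)}(2)] = −1/720 × (-3.88399e-08 − (-0.937500)) = -0.00130208.

S_2 ≈ 0.201403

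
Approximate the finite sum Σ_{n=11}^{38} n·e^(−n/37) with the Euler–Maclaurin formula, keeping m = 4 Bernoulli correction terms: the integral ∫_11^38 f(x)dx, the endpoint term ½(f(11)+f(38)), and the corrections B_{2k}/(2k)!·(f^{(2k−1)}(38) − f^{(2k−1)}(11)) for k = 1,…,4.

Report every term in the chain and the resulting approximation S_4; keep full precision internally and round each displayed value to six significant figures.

Integral: ∫_11^38 x·e^(−x/37) dx = 325.610.
Boundary: ½(f(11) + f(38)) = ½(8.17105 + 13.6067) = 10.8889.
So far: 336.499.
Correction k=1: B_{2}/2! · (f^{(1)}(38) − f^{(1)}(11)) = 1/12 · (-0.00967757 − 0.521984) = -0.0443051.
Partial sum through k=1: 336.454.
Correction k=2: B_{4}/4! · (f^{(3)}(38) − f^{(3)}(11)) = −1/720 · (0.000516043 − 0.00146649) = 1.32007e-06.
Partial sum through k=2: 336.454.
Correction k=3: B_{6}/6! · (f^{(5)}(38) − f^{(5)}(11)) = 1/30240 · (7.59061e-07 − 1.86391e-06) = -3.65362e-11.
Partial sum through k=3: 336.454.
Correction k=4: B_{8}/8! · (f^{(7)}(38) − f^{(7)}(11)) = −1/1209600 · (8.33581e-10 − 1.94055e-09) = 9.15153e-16.

S_4 ≈ 336.454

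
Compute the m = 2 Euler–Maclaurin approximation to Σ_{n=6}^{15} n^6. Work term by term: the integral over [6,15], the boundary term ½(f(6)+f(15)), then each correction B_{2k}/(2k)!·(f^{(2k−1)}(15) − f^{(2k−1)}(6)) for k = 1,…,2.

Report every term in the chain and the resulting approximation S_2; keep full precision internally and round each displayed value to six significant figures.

The integral term ∫_6^15 x^6 dx = 2.43685e+07.
Endpoint term: (f(6) + f(15))/2 = (46656.0 + 1.13906e+07)/2 = 5.71864e+06.
Running total after boundary: 3.00871e+07.
Correction k=1: B_{2}/2! · (f^{(1)}(15) − f^{(1)}(6)) = 1/12 · (4.55625e+06 − 46656.0) = 375800.
Running total after k=1: 3.04629e+07.
Correction k=2: B_{4}/4! · (f^{(3)}(15) − f^{(3)}(6)) = −1/720 · (405000 − 25920.0) = -526.500.

S_2 ≈ 3.04624e+07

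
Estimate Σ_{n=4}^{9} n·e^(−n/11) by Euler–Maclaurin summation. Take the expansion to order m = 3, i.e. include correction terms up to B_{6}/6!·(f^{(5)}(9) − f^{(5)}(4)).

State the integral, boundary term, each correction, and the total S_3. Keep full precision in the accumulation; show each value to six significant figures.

∫_4^9 x·e^(−x/11) dx evaluates to 17.6275.
Endpoint term: (f(4) + f(9))/2 = (2.78058 + 3.97110)/2 = 3.37584.
So far: 21.0033.
Order-1 term: 1/12 · (0.0802242 − 0.442364) = -0.0301783.
Running total after k=1: 20.9731.
Order-2 term: −1/720 · (0.00795612 − 0.0151459) = 9.98579e-06.
Running total after k=2: 20.9731.
Order-3 term: 1/30240 · (0.000126027 − 0.000220131) = -3.11192e-09.

S_3 ≈ 20.9731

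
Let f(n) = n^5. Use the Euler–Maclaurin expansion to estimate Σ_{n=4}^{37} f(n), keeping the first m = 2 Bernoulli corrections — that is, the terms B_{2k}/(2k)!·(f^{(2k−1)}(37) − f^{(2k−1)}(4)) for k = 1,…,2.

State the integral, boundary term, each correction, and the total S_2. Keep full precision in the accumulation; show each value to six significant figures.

The integral term ∫_4^37 x^5 dx = 4.27620e+08.
Endpoint term: (f(4) + f(37))/2 = (1024.00 + 6.93440e+07)/2 = 3.46725e+07.
So far: 4.62293e+08.
Order-1 term: 1/12 · (9.37080e+06 − 1280.00) = 780794.
After k=1: 4.63074e+08.
Order-2 term: −1/720 · (82140.0 − 960.000) = -112.750.

S_2 ≈ 4.63074e+08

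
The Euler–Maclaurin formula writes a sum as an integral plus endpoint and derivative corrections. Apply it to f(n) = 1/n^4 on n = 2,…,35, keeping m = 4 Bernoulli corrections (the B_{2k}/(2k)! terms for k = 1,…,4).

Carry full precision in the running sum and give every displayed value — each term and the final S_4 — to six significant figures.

Integral: ∫_2^35 1/x^4 dx = 0.0416589.
½[f(2) + f(35)] = ½[0.0625000 + 6.66389e-07] = 0.0312503.
Integral + boundary = 0.0729092.
Correction k=1: B_{2}/2! · (f^{(1)}(35) − f^{(1)}(2)) = 1/12 · (-7.61587e-08 − (-0.125000)) = 0.0104167.
After k=1: 0.0833259.
Correction k=2: B_{4}/4! · (f^{(3)}(35) − f^{(3)}(2)) = −1/720 · (-1.86511e-09 − (-0.937500)) = -0.00130208.
After k=2: 0.0820238.
Correction k=3: B_{6}/6! · (f^{(5)}(35) − f^{(5)}(2)) = 1/30240 · (-8.52623e-11 − (-13.1250)) = 0.000434028.
After k=3: 0.0824578.
Correction k=4: B_{8}/8! · (f^{(7)}(35) − f^{(7)}(2)) = −1/1209600 · (-6.26417e-12 − (-295.312)) = -0.000244141.

S_4 ≈ 0.0822137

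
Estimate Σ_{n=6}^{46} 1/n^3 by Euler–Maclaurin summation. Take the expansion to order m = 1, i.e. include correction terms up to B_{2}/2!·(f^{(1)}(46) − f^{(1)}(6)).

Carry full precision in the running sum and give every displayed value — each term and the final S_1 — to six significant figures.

S_1 ≈ 0.0161654

∫_6^46 1/x^3 dx evaluates to 0.0136526.
½[f(6) + f(46)] = ½[0.00462963 + 1.02737e-05] = 0.00231995.
Integral + boundary = 0.0159725.
Correction k=1: B_{2}/2! · (f^{(1)}(46) − f^{(1)}(6)) = 1/12 · (-6.70023e-07 − (-0.00231481)) = 0.000192845.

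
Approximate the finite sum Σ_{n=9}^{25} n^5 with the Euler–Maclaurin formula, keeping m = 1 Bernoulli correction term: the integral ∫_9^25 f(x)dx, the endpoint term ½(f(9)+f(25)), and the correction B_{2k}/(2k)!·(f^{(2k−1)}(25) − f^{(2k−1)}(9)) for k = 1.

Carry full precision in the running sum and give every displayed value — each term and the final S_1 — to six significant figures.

S_1 ≈ 4.56739e+07

Integral: ∫_9^25 x^5 dx = 4.06015e+07.
Endpoint term: (f(9) + f(25))/2 = (59049.0 + 9.76562e+06)/2 = 4.91234e+06.
So far: 4.55139e+07.
Order-1 term: 1/12 · (1.95312e+06 − 32805.0) = 160027.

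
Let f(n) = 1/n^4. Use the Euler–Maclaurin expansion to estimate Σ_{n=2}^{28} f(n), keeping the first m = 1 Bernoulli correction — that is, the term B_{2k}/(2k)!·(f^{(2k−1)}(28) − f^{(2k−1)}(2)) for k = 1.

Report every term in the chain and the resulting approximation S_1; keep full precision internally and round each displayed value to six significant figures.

∫_2^28 1/x^4 dx evaluates to 0.0416515.
Endpoint term: (f(2) + f(28))/2 = (0.0625000 + 1.62693e-06)/2 = 0.0312508.
Running total after boundary: 0.0729023.
k=1: B_{2}/(2)! × [f^{(1)}(28) − f^{(1)}(2)] = 1/12 × (-2.32418e-07 − (-0.125000)) = 0.0104166.

S_1 ≈ 0.0833189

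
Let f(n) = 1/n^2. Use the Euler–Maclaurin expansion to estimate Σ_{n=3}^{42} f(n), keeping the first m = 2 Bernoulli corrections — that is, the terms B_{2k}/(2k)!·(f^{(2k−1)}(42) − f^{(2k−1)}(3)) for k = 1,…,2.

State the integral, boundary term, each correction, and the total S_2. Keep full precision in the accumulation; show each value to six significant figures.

Integral: ∫_3^42 1/x^2 dx = 0.309524.
Endpoint term: (f(3) + f(42))/2 = (0.111111 + 0.000566893)/2 = 0.0558390.
Running total after boundary: 0.365363.
Order-1 term: 1/12 · (-2.69949e-05 − (-0.0740741)) = 0.00617059.
Partial sum through k=1: 0.371533.
Order-2 term: −1/720 · (-1.83639e-07 − (-0.0987654)) = -0.000137174.

S_2 ≈ 0.371396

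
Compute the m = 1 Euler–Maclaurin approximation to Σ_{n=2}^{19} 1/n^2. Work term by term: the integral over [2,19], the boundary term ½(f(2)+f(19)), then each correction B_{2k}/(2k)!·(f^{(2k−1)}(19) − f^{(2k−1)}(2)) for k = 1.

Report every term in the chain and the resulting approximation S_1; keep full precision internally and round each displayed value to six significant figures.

S_1 ≈ 0.594562

∫_2^19 1/x^2 dx evaluates to 0.447368.
½[f(2) + f(19)] = ½[0.250000 + 0.00277008] = 0.126385.
Integral + boundary = 0.573753.
k=1: B_{2}/(2)! × [f^{(1)}(19) − f^{(1)}(2)] = 1/12 × (-0.000291588 − (-0.250000)) = 0.0208090.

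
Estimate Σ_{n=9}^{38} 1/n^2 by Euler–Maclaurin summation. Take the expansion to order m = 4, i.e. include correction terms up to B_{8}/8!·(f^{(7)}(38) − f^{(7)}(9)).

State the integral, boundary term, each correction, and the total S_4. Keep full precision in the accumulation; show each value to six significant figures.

∫_9^38 1/x^2 dx evaluates to 0.0847953.
Endpoint term: (f(9) + f(38))/2 = (0.0123457 + 0.000692521)/2 = 0.00651910.
Integral + boundary = 0.0913144.
Correction k=1: B_{2}/2! · (f^{(1)}(38) − f^{(1)}(9)) = 1/12 · (-3.64485e-05 − (-0.00274348)) = 0.000225586.
Running total after k=1: 0.0915400.
Correction k=2: B_{4}/4! · (f^{(3)}(38) − f^{(3)}(9)) = −1/720 · (-3.02896e-07 − (-0.000406442)) = -5.64082e-07.
Running total after k=2: 0.0915394.
Correction k=3: B_{6}/6! · (f^{(5)}(38) − f^{(5)}(9)) = 1/30240 · (-6.29285e-09 − (-0.000150534)) = 4.97777e-09.
Running total after k=3: 0.0915394.
Correction k=4: B_{8}/8! · (f^{(7)}(38) − f^{(7)}(9)) = −1/1209600 · (-2.44044e-10 − (-0.000104073)) = -8.60390e-11.

S_4 ≈ 0.0915394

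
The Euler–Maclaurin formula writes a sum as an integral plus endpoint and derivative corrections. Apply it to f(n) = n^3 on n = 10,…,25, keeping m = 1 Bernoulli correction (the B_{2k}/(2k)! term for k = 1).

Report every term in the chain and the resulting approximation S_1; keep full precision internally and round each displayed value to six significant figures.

S_1 ≈ 103600

Integral: ∫_10^25 x^3 dx = 95156.2.
½[f(10) + f(25)] = ½[1000.00 + 15625.0] = 8312.50.
Running total after boundary: 103469.
Correction k=1: B_{2}/2! · (f^{(1)}(25) − f^{(1)}(10)) = 1/12 · (1875.00 − 300.000) = 131.250.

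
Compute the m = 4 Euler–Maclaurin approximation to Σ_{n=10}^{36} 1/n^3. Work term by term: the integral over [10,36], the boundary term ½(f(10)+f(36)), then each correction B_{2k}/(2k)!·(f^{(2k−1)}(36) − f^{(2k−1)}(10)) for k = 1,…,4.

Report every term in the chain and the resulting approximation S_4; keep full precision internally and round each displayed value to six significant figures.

The integral term ∫_10^36 1/x^3 dx = 0.00461420.
½[f(10) + f(36)] = ½[0.00100000 + 2.14335e-05] = 0.000510717.
Running total after boundary: 0.00512491.
Correction k=1: B_{2}/2! · (f^{(1)}(36) − f^{(1)}(10)) = 1/12 · (-1.78612e-06 − (-0.000300000)) = 2.48512e-05.
Partial sum through k=1: 0.00514977.
Correction k=2: B_{4}/4! · (f^{(3)}(36) − f^{(3)}(10)) = −1/720 · (-2.75636e-08 − (-6.00000e-05)) = -8.32951e-08.
Partial sum through k=2: 0.00514968.
Correction k=3: B_{6}/6! · (f^{(5)}(36) − f^{(5)}(10)) = 1/30240 · (-8.93265e-10 − (-2.52000e-05)) = 8.33304e-10.
Partial sum through k=3: 0.00514968.
Correction k=4: B_{8}/8! · (f^{(7)}(36) − f^{(7)}(10)) = −1/1209600 · (-4.96259e-11 − (-1.81440e-05)) = -1.50000e-11.

S_4 ≈ 0.00514968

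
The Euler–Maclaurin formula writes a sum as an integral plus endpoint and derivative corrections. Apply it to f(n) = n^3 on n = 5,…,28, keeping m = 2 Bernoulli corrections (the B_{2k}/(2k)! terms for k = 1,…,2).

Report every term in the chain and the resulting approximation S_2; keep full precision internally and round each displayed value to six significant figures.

Integral: ∫_5^28 x^3 dx = 153508.
Boundary: ½(f(5) + f(28)) = ½(125.000 + 21952.0) = 11038.5.
Integral + boundary = 164546.
Correction k=1: B_{2}/2! · (f^{(1)}(28) − f^{(1)}(5)) = 1/12 · (2352.00 − 75.0000) = 189.750.
After k=1: 164736.
Correction k=2: B_{4}/4! · (f^{(3)}(28) − f^{(3)}(5)) = −1/720 · (6.00000 − 6.00000) = 0.00000.

S_2 ≈ 164736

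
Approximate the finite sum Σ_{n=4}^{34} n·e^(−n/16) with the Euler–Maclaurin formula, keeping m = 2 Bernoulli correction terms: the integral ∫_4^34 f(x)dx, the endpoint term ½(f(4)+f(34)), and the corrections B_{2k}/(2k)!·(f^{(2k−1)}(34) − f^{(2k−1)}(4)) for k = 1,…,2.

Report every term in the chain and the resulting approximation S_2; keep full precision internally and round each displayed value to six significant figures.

Integral: ∫_4^34 x·e^(−x/16) dx = 153.670.
Endpoint term: (f(4) + f(34))/2 = (3.11520 + 4.06072)/2 = 3.58796.
So far: 157.258.
Correction k=1: B_{2}/2! · (f^{(1)}(34) − f^{(1)}(4)) = 1/12 · (-0.134362 − 0.584101) = -0.0598719.
Partial sum through k=1: 157.198.
Correction k=2: B_{4}/4! · (f^{(3)}(34) − f^{(3)}(4)) = −1/720 · (0.000408218 − 0.00836602) = 1.10525e-05.

S_2 ≈ 157.198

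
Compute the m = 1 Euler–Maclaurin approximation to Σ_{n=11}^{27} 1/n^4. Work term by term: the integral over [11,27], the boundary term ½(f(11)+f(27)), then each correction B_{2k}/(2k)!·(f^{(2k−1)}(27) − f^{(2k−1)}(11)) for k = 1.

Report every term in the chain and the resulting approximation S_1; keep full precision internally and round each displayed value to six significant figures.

∫_11^27 1/x^4 dx evaluates to 0.000233503.
½[f(11) + f(27)] = ½[6.83013e-05 + 1.88168e-06] = 3.50915e-05.
Integral + boundary = 0.000268595.
k=1: B_{2}/(2)! × [f^{(1)}(27) − f^{(1)}(11)] = 1/12 × (-2.78767e-07 − (-2.48369e-05)) = 2.04651e-06.

S_1 ≈ 0.000270641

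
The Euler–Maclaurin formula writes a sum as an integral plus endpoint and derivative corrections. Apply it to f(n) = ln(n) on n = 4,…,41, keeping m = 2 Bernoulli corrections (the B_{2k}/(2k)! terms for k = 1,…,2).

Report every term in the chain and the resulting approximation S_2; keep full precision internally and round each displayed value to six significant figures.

S_2 ≈ 112.242

The integral term ∫_4^41 ln(x) dx = 109.711.
Boundary: ½(f(4) + f(41)) = ½(1.38629 + 3.71357) = 2.54993.
Integral + boundary = 112.261.
k=1: B_{2}/(2)! × [f^{(1)}(41) − f^{(1)}(4)] = 1/12 × (0.0243902 − 0.250000) = -0.0188008.
Running total after k=1: 112.242.
k=2: B_{4}/(4)! × [f^{(3)}(41) − f^{(3)}(4)] = −1/720 × (2.90187e-05 − 0.0312500) = 4.33625e-05.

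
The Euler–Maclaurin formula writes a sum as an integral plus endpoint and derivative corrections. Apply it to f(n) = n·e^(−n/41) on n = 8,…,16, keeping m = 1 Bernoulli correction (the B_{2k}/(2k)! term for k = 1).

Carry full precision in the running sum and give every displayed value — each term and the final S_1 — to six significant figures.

S_1 ≈ 79.6625

Integral: ∫_8^16 x·e^(−x/41) dx = 70.9772.
½[f(8) + f(16)] = ½[6.58187 + 10.8303] = 8.70607.
So far: 79.6833.
Correction k=1: B_{2}/2! · (f^{(1)}(16) − f^{(1)}(8)) = 1/12 · (0.412739 − 0.662201) = -0.0207885.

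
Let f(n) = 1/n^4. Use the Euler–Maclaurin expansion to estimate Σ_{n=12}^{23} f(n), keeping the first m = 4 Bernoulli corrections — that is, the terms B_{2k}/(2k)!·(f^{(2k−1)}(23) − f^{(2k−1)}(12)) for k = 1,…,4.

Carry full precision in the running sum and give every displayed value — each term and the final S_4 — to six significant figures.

S_4 ≈ 0.000192687

The integral term ∫_12^23 1/x^4 dx = 0.000165505.
Boundary: ½(f(12) + f(23)) = ½(4.82253e-05 + 3.57346e-06) = 2.58994e-05.
So far: 0.000191404.
k=1: B_{2}/(2)! × [f^{(1)}(23) − f^{(1)}(12)] = 1/12 × (-6.21471e-07 − (-1.60751e-05)) = 1.28780e-06.
After k=1: 0.000192692.
k=2: B_{4}/(4)! × [f^{(3)}(23) − f^{(3)}(12)] = −1/720 × (-3.52441e-08 − (-3.34898e-06)) = -4.60241e-09.
After k=2: 0.000192687.
k=3: B_{6}/(6)! × [f^{(5)}(23) − f^{(5)}(12)] = 1/30240 × (-3.73094e-09 − (-1.30238e-06)) = 4.29448e-11.
After k=3: 0.000192687.
k=4: B_{8}/(8)! × [f^{(7)}(23) − f^{(7)}(12)] = −1/1209600 × (-6.34754e-10 − (-8.13988e-07)) = -6.72415e-13.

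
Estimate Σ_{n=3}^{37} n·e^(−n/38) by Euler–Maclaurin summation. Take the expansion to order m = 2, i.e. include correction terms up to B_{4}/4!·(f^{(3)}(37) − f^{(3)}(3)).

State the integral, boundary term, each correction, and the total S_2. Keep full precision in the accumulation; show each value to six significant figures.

S_2 ≈ 371.620

Integral: ∫_3^37 x·e^(−x/38) dx = 363.316.
Boundary: ½(f(3) + f(37)) = ½(2.77227 + 13.9745) = 8.37338.
So far: 371.690.
k=1: B_{2}/(2)! × [f^{(1)}(37) − f^{(1)}(3)] = 1/12 × (0.00993918 − 0.851134) = -0.0700996.
After k=1: 371.620.
k=2: B_{4}/(4)! × [f^{(3)}(37) − f^{(3)}(3)] = −1/720 × (0.000529998 − 0.00186933) = 1.86018e-06.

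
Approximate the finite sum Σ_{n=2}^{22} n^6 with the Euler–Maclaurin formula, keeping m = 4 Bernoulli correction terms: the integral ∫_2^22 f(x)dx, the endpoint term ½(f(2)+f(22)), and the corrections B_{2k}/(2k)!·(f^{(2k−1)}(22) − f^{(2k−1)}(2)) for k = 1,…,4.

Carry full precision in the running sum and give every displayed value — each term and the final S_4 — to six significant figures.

Integral: ∫_2^22 x^6 dx = 3.56337e+08.
Boundary: ½(f(2) + f(22)) = ½(64.0000 + 1.13380e+08) = 5.66900e+07.
So far: 4.13027e+08.
k=1: B_{2}/(2)! × [f^{(1)}(22) − f^{(1)}(2)] = 1/12 × (3.09218e+07 − 192.000) = 2.57680e+06.
Running total after k=1: 4.15604e+08.
k=2: B_{4}/(4)! × [f^{(3)}(22) − f^{(3)}(2)] = −1/720 × (1.27776e+06 − 960.000) = -1773.33.
Running total after k=2: 4.15602e+08.
k=3: B_{6}/(6)! × [f^{(5)}(22) − f^{(5)}(2)] = 1/30240 × (15840.0 − 1440.00) = 0.476190.
Running total after k=3: 4.15602e+08.
k=4: B_{8}/(8)! × [f^{(7)}(22) − f^{(7)}(2)] = −1/1209600 × (0.00000 − 0.00000) = 0.00000.

S_4 ≈ 4.15602e+08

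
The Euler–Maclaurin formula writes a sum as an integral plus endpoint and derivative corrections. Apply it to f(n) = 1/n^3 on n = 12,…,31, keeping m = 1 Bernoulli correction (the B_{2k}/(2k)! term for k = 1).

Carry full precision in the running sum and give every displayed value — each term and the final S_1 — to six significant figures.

Integral: ∫_12^31 1/x^3 dx = 0.00295193.
½[f(12) + f(31)] = ½[0.000578704 + 3.35672e-05] = 0.000306135.
Integral + boundary = 0.00325807.
Correction k=1: B_{2}/2! · (f^{(1)}(31) − f^{(1)}(12)) = 1/12 · (-3.24844e-06 − (-0.000144676)) = 1.17856e-05.

S_1 ≈ 0.00326985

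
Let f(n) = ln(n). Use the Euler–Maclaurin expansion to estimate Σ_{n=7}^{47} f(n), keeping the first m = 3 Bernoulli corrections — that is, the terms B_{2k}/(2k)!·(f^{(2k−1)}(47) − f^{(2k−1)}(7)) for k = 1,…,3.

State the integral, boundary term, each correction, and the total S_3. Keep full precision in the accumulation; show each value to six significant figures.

S_3 ≈ 130.223

Integral: ∫_7^47 ln(x) dx = 127.336.
Boundary: ½(f(7) + f(47)) = ½(1.94591 + 3.85015) = 2.89803.
Running total after boundary: 130.234.
k=1: B_{2}/(2)! × [f^{(1)}(47) − f^{(1)}(7)] = 1/12 × (0.0212766 − 0.142857) = -0.0101317.
Running total after k=1: 130.223.
k=2: B_{4}/(4)! × [f^{(3)}(47) − f^{(3)}(7)] = −1/720 × (1.92636e-05 − 0.00583090) = 8.07172e-06.
Running total after k=2: 130.223.
k=3: B_{6}/(6)! × [f^{(5)}(47) − f^{(5)}(7)] = 1/30240 × (1.04646e-07 − 0.00142798) = -4.72180e-08.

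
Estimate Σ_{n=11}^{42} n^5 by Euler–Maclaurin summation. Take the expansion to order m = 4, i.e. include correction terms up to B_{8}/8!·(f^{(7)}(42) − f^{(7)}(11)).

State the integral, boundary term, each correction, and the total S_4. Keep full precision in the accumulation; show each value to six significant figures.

∫_11^42 x^5 dx evaluates to 9.14543e+08.
Endpoint term: (f(11) + f(42))/2 = (161051 + 1.30691e+08)/2 = 6.54261e+07.
Running total after boundary: 9.79970e+08.
Correction k=1: B_{2}/2! · (f^{(1)}(42) − f^{(1)}(11)) = 1/12 · (1.55585e+07 − 73205.0) = 1.29044e+06.
Running total after k=1: 9.81260e+08.
Correction k=2: B_{4}/4! · (f^{(3)}(42) − f^{(3)}(11)) = −1/720 · (105840 − 7260.00) = -136.917.
Running total after k=2: 9.81260e+08.
Correction k=3: B_{6}/6! · (f^{(5)}(42) − f^{(5)}(11)) = 1/30240 · (120.000 − 120.000) = 0.00000.
Running total after k=3: 9.81260e+08.
Correction k=4: B_{8}/8! · (f^{(7)}(42) − f^{(7)}(11)) = −1/1209600 · (0.00000 − 0.00000) = 0.00000.

S_4 ≈ 9.81260e+08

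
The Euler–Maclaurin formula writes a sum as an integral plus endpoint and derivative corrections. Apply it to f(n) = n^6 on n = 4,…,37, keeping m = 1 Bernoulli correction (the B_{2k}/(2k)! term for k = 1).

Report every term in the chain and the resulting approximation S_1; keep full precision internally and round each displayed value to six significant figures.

S_1 ≈ 1.48792e+10

The integral term ∫_4^37 x^6 dx = 1.35617e+10.
Boundary: ½(f(4) + f(37)) = ½(4096.00 + 2.56573e+09) = 1.28287e+09.
Integral + boundary = 1.48446e+10.
Order-1 term: 1/12 · (4.16064e+08 − 6144.00) = 3.46715e+07.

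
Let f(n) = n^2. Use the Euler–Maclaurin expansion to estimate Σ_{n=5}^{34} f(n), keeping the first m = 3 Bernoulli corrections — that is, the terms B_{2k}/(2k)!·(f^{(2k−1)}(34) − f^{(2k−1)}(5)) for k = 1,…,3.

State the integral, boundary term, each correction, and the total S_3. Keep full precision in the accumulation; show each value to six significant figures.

∫_5^34 x^2 dx evaluates to 13059.7.
Endpoint term: (f(5) + f(34))/2 = (25.0000 + 1156.00)/2 = 590.500.
Running total after boundary: 13650.2.
k=1: B_{2}/(2)! × [f^{(1)}(34) − f^{(1)}(5)] = 1/12 × (68.0000 − 10.0000) = 4.83333.
Partial sum through k=1: 13655.0.
k=2: B_{4}/(4)! × [f^{(3)}(34) − f^{(3)}(5)] = −1/720 × (0.00000 − 0.00000) = 0.00000.
Partial sum through k=2: 13655.0.
k=3: B_{6}/(6)! × [f^{(5)}(34) − f^{(5)}(5)] = 1/30240 × (0.00000 − 0.00000) = 0.00000.

S_3 ≈ 13655.0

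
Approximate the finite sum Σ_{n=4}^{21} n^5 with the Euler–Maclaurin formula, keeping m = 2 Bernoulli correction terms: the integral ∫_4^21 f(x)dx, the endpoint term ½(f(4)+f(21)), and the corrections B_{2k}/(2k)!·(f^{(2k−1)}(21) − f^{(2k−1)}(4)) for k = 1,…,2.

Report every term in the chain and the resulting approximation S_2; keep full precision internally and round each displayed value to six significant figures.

Integral: ∫_4^21 x^5 dx = 1.42937e+07.
½[f(4) + f(21)] = ½[1024.00 + 4.08410e+06] = 2.04256e+06.
Running total after boundary: 1.63362e+07.
Correction k=1: B_{2}/2! · (f^{(1)}(21) − f^{(1)}(4)) = 1/12 · (972405 − 1280.00) = 80927.1.
Running total after k=1: 1.64172e+07.
Correction k=2: B_{4}/4! · (f^{(3)}(21) − f^{(3)}(4)) = −1/720 · (26460.0 − 960.000) = -35.4167.

S_2 ≈ 1.64171e+07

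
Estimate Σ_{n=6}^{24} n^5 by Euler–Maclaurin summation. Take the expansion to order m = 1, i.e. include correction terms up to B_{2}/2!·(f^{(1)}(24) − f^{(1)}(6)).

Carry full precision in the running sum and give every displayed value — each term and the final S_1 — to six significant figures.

S_1 ≈ 3.59656e+07

The integral term ∫_6^24 x^5 dx = 3.18427e+07.
½[f(6) + f(24)] = ½[7776.00 + 7.96262e+06] = 3.98520e+06.
Integral + boundary = 3.58279e+07.
Correction k=1: B_{2}/2! · (f^{(1)}(24) − f^{(1)}(6)) = 1/12 · (1.65888e+06 − 6480.00) = 137700.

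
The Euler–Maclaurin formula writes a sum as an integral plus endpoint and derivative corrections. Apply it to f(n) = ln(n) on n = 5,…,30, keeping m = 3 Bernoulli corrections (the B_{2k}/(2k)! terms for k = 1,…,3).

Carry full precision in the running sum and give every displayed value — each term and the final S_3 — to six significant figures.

S_3 ≈ 71.4802

Integral: ∫_5^30 ln(x) dx = 68.9887.
Boundary: ½(f(5) + f(30)) = ½(1.60944 + 3.40120) = 2.50532.
Running total after boundary: 71.4940.
Order-1 term: 1/12 · (0.0333333 − 0.200000) = -0.0138889.
Running total after k=1: 71.4802.
Order-2 term: −1/720 · (7.40741e-05 − 0.0160000) = 2.21193e-05.
Running total after k=2: 71.4802.
Order-3 term: 1/30240 · (9.87654e-07 − 0.00768000) = -2.53936e-07.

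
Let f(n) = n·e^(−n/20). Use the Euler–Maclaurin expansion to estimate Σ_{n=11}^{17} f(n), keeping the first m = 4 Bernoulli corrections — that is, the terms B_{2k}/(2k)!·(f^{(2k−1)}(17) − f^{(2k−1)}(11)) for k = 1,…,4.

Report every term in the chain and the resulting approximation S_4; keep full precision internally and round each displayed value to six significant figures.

S_4 ≈ 48.2118

∫_11^17 x·e^(−x/20) dx evaluates to 41.4218.
Boundary: ½(f(11) + f(17)) = ½(6.34645 + 7.26605) = 6.80625.
Running total after boundary: 48.2281.
k=1: B_{2}/(2)! × [f^{(1)}(17) − f^{(1)}(11)] = 1/12 × (0.0641122 − 0.259627) = -0.0162929.
After k=1: 48.2118.
k=2: B_{4}/(4)! × [f^{(3)}(17) − f^{(3)}(11)] = −1/720 × (0.00229736 − 0.00353382) = 1.71731e-06.
After k=2: 48.2118.
k=3: B_{6}/(6)! × [f^{(5)}(17) − f^{(5)}(11)] = 1/30240 × (1.10861e-05 − 1.60464e-05) = -1.64032e-10.
After k=3: 48.2118.
k=4: B_{8}/(8)! × [f^{(7)}(17) − f^{(7)}(11)] = −1/1209600 × (4.10719e-08 − 5.81457e-08) = 1.41153e-14.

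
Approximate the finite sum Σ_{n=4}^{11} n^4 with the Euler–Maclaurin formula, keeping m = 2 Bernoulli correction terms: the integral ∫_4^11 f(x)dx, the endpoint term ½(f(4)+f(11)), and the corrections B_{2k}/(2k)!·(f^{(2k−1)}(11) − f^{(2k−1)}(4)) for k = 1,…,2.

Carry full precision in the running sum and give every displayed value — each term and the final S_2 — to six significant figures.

The integral term ∫_4^11 x^4 dx = 32005.4.
Boundary: ½(f(4) + f(11)) = ½(256.000 + 14641.0) = 7448.50.
So far: 39453.9.
Correction k=1: B_{2}/2! · (f^{(1)}(11) − f^{(1)}(4)) = 1/12 · (5324.00 − 256.000) = 422.333.
Running total after k=1: 39876.2.
Correction k=2: B_{4}/4! · (f^{(3)}(11) − f^{(3)}(4)) = −1/720 · (264.000 − 96.0000) = -0.233333.

S_2 ≈ 39876.0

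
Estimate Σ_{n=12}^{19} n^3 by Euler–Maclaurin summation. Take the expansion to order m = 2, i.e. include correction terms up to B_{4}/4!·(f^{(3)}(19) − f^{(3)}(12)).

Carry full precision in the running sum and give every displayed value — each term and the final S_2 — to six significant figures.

∫_12^19 x^3 dx evaluates to 27396.2.
½[f(12) + f(19)] = ½[1728.00 + 6859.00] = 4293.50.
So far: 31689.8.
Order-1 term: 1/12 · (1083.00 − 432.000) = 54.2500.
Partial sum through k=1: 31744.0.
Order-2 term: −1/720 · (6.00000 − 6.00000) = 0.00000.

S_2 ≈ 31744.0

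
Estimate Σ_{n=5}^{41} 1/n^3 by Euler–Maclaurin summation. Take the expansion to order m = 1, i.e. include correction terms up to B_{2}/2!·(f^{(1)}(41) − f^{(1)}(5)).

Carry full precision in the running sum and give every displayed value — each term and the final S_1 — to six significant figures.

∫_5^41 1/x^3 dx evaluates to 0.0197026.
Endpoint term: (f(5) + f(41))/2 = (0.00800000 + 1.45094e-05)/2 = 0.00400725.
Integral + boundary = 0.0237098.
k=1: B_{2}/(2)! × [f^{(1)}(41) − f^{(1)}(5)] = 1/12 × (-1.06166e-06 − (-0.00480000)) = 0.000399912.

S_1 ≈ 0.0241097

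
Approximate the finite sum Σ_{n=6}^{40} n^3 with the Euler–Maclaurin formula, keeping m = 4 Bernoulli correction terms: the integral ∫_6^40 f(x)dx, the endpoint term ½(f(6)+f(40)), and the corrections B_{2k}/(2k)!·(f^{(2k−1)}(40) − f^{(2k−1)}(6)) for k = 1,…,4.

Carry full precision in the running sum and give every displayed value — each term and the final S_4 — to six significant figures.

S_4 ≈ 672175

∫_6^40 x^3 dx evaluates to 639676.
Endpoint term: (f(6) + f(40))/2 = (216.000 + 64000.0)/2 = 32108.0.
So far: 671784.
k=1: B_{2}/(2)! × [f^{(1)}(40) − f^{(1)}(6)] = 1/12 × (4800.00 − 108.000) = 391.000.
Partial sum through k=1: 672175.
k=2: B_{4}/(4)! × [f^{(3)}(40) − f^{(3)}(6)] = −1/720 × (6.00000 − 6.00000) = 0.00000.
Partial sum through k=2: 672175.
k=3: B_{6}/(6)! × [f^{(5)}(40) − f^{(5)}(6)] = 1/30240 × (0.00000 − 0.00000) = 0.00000.
Partial sum through k=3: 672175.
k=4: B_{8}/(8)! × [f^{(7)}(40) − f^{(7)}(6)] = −1/1209600 × (0.00000 − 0.00000) = 0.00000.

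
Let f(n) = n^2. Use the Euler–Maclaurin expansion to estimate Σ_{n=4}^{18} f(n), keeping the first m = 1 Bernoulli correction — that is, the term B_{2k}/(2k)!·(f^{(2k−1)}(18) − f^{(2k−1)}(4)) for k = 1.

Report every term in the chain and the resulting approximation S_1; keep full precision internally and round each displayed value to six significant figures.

S_1 ≈ 2095.00

The integral term ∫_4^18 x^2 dx = 1922.67.
Endpoint term: (f(4) + f(18))/2 = (16.0000 + 324.000)/2 = 170.000.
Running total after boundary: 2092.67.
k=1: B_{2}/(2)! × [f^{(1)}(18) − f^{(1)}(4)] = 1/12 × (36.0000 − 8.00000) = 2.33333.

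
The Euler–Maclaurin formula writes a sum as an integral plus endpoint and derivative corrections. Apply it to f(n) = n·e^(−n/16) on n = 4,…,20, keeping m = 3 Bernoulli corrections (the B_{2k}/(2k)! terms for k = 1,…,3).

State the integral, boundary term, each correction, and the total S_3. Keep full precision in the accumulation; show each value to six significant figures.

∫_4^20 x·e^(−x/16) dx evaluates to 84.1895.
Endpoint term: (f(4) + f(20))/2 = (3.11520 + 5.73010)/2 = 4.42265.
Running total after boundary: 88.6121.
k=1: B_{2}/(2)! × [f^{(1)}(20) − f^{(1)}(4)] = 1/12 × (-0.0716262 − 0.584101) = -0.0546439.
Partial sum through k=1: 88.5575.
k=2: B_{4}/(4)! × [f^{(3)}(20) − f^{(3)}(4)] = −1/720 × (0.00195853 − 0.00836602) = 8.89930e-06.
Partial sum through k=2: 88.5575.
k=3: B_{6}/(6)! × [f^{(5)}(20) − f^{(5)}(4)] = 1/30240 × (1.63939e-05 − 5.64469e-05) = -1.32450e-09.

S_3 ≈ 88.5575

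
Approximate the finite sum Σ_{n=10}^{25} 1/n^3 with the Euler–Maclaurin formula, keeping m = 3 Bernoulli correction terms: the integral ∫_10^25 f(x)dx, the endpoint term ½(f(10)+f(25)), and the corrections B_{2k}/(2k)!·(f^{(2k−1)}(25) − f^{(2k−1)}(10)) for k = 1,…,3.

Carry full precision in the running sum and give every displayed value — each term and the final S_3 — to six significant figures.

The integral term ∫_10^25 1/x^3 dx = 0.00420000.
Boundary: ½(f(10) + f(25)) = ½(0.00100000 + 6.40000e-05) = 0.000532000.
So far: 0.00473200.
Correction k=1: B_{2}/2! · (f^{(1)}(25) − f^{(1)}(10)) = 1/12 · (-7.68000e-06 − (-0.000300000)) = 2.43600e-05.
Partial sum through k=1: 0.00475636.
Correction k=2: B_{4}/4! · (f^{(3)}(25) − f^{(3)}(10)) = −1/720 · (-2.45760e-07 − (-6.00000e-05)) = -8.29920e-08.
Partial sum through k=2: 0.00475628.
Correction k=3: B_{6}/6! · (f^{(5)}(25) − f^{(5)}(10)) = 1/30240 · (-1.65151e-08 − (-2.52000e-05)) = 8.32787e-10.

S_3 ≈ 0.00475628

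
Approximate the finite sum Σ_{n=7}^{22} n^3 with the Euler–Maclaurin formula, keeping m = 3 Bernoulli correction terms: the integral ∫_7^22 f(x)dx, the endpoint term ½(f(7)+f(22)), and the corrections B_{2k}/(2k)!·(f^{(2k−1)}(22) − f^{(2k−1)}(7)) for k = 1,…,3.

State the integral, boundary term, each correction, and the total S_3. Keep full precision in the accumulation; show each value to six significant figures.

S_3 ≈ 63568.0

∫_7^22 x^3 dx evaluates to 57963.8.
Endpoint term: (f(7) + f(22))/2 = (343.000 + 10648.0)/2 = 5495.50.
Integral + boundary = 63459.2.
Order-1 term: 1/12 · (1452.00 − 147.000) = 108.750.
Partial sum through k=1: 63568.0.
Order-2 term: −1/720 · (6.00000 − 6.00000) = 0.00000.
Partial sum through k=2: 63568.0.
Order-3 term: 1/30240 · (0.00000 − 0.00000) = 0.00000.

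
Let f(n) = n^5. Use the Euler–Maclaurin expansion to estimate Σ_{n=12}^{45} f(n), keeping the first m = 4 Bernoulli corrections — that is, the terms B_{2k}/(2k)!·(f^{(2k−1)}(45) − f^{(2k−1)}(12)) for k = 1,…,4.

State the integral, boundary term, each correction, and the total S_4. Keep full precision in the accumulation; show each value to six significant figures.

Integral: ∫_12^45 x^5 dx = 1.38346e+09.
½[f(12) + f(45)] = ½[248832 + 1.84528e+08] = 9.23885e+07.
Integral + boundary = 1.47585e+09.
Order-1 term: 1/12 · (2.05031e+07 − 103680) = 1.69995e+06.
Running total after k=1: 1.47755e+09.
Order-2 term: −1/720 · (121500 − 8640.00) = -156.750.
Running total after k=2: 1.47755e+09.
Order-3 term: 1/30240 · (120.000 − 120.000) = 0.00000.
Running total after k=3: 1.47755e+09.
Order-4 term: −1/1209600 · (0.00000 − 0.00000) = 0.00000.

S_4 ≈ 1.47755e+09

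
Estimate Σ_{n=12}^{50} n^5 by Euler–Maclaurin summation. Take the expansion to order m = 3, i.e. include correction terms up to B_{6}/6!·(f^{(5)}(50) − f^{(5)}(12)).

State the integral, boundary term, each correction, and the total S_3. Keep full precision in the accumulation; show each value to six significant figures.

The integral term ∫_12^50 x^5 dx = 2.60367e+09.
½[f(12) + f(50)] = ½[248832 + 3.12500e+08] = 1.56374e+08.
Integral + boundary = 2.76004e+09.
Correction k=1: B_{2}/2! · (f^{(1)}(50) − f^{(1)}(12)) = 1/12 · (3.12500e+07 − 103680) = 2.59553e+06.
Running total after k=1: 2.76264e+09.
Correction k=2: B_{4}/4! · (f^{(3)}(50) − f^{(3)}(12)) = −1/720 · (150000 − 8640.00) = -196.333.
Running total after k=2: 2.76264e+09.
Correction k=3: B_{6}/6! · (f^{(5)}(50) − f^{(5)}(12)) = 1/30240 · (120.000 − 120.000) = 0.00000.

S_3 ≈ 2.76264e+09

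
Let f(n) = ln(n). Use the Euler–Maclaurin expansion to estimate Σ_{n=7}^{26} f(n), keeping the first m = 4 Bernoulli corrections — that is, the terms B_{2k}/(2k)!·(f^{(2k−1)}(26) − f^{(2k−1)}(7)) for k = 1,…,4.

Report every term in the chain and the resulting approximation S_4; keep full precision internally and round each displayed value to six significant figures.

The integral term ∫_7^26 ln(x) dx = 52.0891.
½[f(7) + f(26)] = ½[1.94591 + 3.25810] = 2.60200.
So far: 54.6911.
Order-1 term: 1/12 · (0.0384615 − 0.142857) = -0.00869963.
After k=1: 54.6824.
Order-2 term: −1/720 · (0.000113792 − 0.00583090) = 7.94043e-06.
After k=2: 54.6825.
Order-3 term: 1/30240 · (2.01997e-06 − 0.00142798) = -4.71546e-08.
After k=3: 54.6825.
Order-4 term: −1/1209600 · (8.96436e-08 − 0.000874271) = 7.22703e-10.

S_4 ≈ 54.6825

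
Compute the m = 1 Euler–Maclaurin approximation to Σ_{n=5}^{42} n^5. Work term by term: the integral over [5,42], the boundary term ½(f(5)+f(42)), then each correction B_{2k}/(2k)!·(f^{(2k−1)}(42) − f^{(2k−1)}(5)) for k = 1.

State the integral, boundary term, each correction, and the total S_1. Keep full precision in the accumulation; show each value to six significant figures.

∫_5^42 x^5 dx evaluates to 9.14836e+08.
Endpoint term: (f(5) + f(42))/2 = (3125.00 + 1.30691e+08)/2 = 6.53472e+07.
So far: 9.80183e+08.
Order-1 term: 1/12 · (1.55585e+07 − 3125.00) = 1.29628e+06.

S_1 ≈ 9.81479e+08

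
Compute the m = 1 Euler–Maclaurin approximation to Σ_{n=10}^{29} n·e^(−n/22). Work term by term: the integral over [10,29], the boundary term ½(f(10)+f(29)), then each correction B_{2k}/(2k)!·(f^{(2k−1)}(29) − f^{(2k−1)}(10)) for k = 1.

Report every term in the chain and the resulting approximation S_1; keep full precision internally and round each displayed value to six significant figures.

S_1 ≈ 153.601

∫_10^29 x·e^(−x/22) dx evaluates to 146.583.
Endpoint term: (f(10) + f(29))/2 = (6.34736 + 7.76102)/2 = 7.05419.
Running total after boundary: 153.637.
Order-1 term: 1/12 · (-0.0851523 − 0.346220) = -0.0359477.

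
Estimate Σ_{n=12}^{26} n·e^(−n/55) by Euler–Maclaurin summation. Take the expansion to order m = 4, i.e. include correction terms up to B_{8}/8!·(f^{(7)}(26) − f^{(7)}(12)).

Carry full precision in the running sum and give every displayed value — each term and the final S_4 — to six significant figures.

S_4 ≈ 198.764

The integral term ∫_12^26 x·e^(−x/55) dx = 185.862.
Boundary: ½(f(12) + f(26)) = ½(9.64775 + 16.2058) = 12.9268.
Running total after boundary: 198.789.
Order-1 term: 1/12 · (0.328649 − 0.628566) = -0.0249930.
Partial sum through k=1: 198.764.
Order-2 term: −1/720 · (0.000520744 − 0.000739347) = 3.03616e-07.
Partial sum through k=2: 198.764.
Order-3 term: 1/30240 · (3.08378e-07 − 4.20133e-07) = -3.69562e-12.
Partial sum through k=3: 198.764.
Order-4 term: −1/1209600 · (1.46978e-10 − 1.96977e-10) = 4.13348e-17.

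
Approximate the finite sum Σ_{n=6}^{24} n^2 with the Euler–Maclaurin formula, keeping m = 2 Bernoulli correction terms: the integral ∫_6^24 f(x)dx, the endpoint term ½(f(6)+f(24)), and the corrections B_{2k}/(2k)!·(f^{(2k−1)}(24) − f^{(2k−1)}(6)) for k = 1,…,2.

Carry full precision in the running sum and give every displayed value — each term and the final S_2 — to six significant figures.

The integral term ∫_6^24 x^2 dx = 4536.00.
Boundary: ½(f(6) + f(24)) = ½(36.0000 + 576.000) = 306.000.
Running total after boundary: 4842.00.
Correction k=1: B_{2}/2! · (f^{(1)}(24) − f^{(1)}(6)) = 1/12 · (48.0000 − 12.0000) = 3.00000.
Running total after k=1: 4845.00.
Correction k=2: B_{4}/4! · (f^{(3)}(24) − f^{(3)}(6)) = −1/720 · (0.00000 − 0.00000) = 0.00000.

S_2 ≈ 4845.00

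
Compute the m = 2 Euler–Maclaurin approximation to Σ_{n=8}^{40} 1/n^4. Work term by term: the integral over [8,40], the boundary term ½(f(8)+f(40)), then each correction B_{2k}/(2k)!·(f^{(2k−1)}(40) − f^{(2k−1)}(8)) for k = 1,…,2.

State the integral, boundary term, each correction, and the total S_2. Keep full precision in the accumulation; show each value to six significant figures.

∫_8^40 1/x^4 dx evaluates to 0.000645833.
Endpoint term: (f(8) + f(40))/2 = (0.000244141 + 3.90625e-07)/2 = 0.000122266.
Running total after boundary: 0.000768099.
Order-1 term: 1/12 · (-3.90625e-08 − (-0.000122070)) = 1.01693e-05.
Partial sum through k=1: 0.000778268.
Order-2 term: −1/720 · (-7.32422e-10 − (-5.72205e-05)) = -7.94718e-08.

S_2 ≈ 0.000778189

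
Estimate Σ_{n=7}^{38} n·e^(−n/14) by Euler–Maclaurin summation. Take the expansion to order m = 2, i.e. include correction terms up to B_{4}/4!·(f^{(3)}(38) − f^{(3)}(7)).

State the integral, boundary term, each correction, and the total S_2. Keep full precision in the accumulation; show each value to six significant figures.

∫_7^38 x·e^(−x/14) dx evaluates to 130.088.
Boundary: ½(f(7) + f(38)) = ½(4.24571 + 2.51759) = 3.38165.
Integral + boundary = 133.470.
Correction k=1: B_{2}/2! · (f^{(1)}(38) − f^{(1)}(7)) = 1/12 · (-0.113575 − 0.303265) = -0.0347367.
Running total after k=1: 133.435.
Correction k=2: B_{4}/4! · (f^{(3)}(38) − f^{(3)}(7)) = −1/720 · (9.65776e-05 − 0.00773636) = 1.06108e-05.

S_2 ≈ 133.435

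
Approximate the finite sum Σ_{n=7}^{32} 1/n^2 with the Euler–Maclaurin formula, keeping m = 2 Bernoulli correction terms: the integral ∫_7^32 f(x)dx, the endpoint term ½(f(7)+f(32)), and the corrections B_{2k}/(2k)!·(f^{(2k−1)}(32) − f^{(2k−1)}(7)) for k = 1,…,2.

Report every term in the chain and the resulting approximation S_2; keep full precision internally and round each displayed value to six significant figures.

S_2 ≈ 0.122778

The integral term ∫_7^32 1/x^2 dx = 0.111607.
½[f(7) + f(32)] = ½[0.0204082 + 0.000976562] = 0.0106924.
Integral + boundary = 0.122300.
Correction k=1: B_{2}/2! · (f^{(1)}(32) − f^{(1)}(7)) = 1/12 · (-6.10352e-05 − (-0.00583090)) = 0.000480822.
Partial sum through k=1: 0.122780.
Correction k=2: B_{4}/4! · (f^{(3)}(32) − f^{(3)}(7)) = −1/720 · (-7.15256e-07 − (-0.00142798)) = -1.98231e-06.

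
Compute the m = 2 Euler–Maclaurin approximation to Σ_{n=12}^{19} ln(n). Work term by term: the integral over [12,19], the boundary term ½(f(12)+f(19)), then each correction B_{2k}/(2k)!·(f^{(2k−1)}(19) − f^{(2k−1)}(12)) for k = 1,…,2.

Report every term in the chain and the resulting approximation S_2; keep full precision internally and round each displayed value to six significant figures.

∫_12^19 ln(x) dx evaluates to 19.1255.
Endpoint term: (f(12) + f(19))/2 = (2.48491 + 2.94444)/2 = 2.71467.
So far: 21.8401.
Order-1 term: 1/12 · (0.0526316 − 0.0833333) = -0.00255848.
Running total after k=1: 21.8376.
Order-2 term: −1/720 · (0.000291588 − 0.00115741) = 1.20253e-06.

S_2 ≈ 21.8376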